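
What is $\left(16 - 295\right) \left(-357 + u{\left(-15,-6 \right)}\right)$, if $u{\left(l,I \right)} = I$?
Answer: $101277$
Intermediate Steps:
$\left(16 - 295\right) \left(-357 + u{\left(-15,-6 \right)}\right) = \left(16 - 295\right) \left(-357 - 6\right) = \left(-279\right) \left(-363\right) = 101277$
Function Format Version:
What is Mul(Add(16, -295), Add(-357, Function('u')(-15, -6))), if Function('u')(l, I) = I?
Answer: 101277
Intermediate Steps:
Mul(Add(16, -295), Add(-357, Function('u')(-15, -6))) = Mul(Add(16, -295), Add(-357, -6)) = Mul(-279, -363) = 101277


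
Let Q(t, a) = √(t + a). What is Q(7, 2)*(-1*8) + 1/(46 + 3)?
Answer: -1175/49 ≈ -23.980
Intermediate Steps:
Q(t, a) = √(a + t)
Q(7, 2)*(-1*8) + 1/(46 + 3) = √(2 + 7)*(-1*8) + 1/(46 + 3) = √9*(-8) + 1/49 = 3*(-8) + 1/49 = -24 + 1/49 = -1175/49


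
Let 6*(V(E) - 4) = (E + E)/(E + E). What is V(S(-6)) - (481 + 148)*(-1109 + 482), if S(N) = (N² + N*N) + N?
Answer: 2366323/6 ≈ 3.9439e+5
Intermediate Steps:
S(N) = N + 2*N² (S(N) = (N² + N²) + N = 2*N² + N = N + 2*N²)
V(E) = 25/6 (V(E) = 4 + ((E + E)/(E + E))/6 = 4 + ((2*E)/((2*E)))/6 = 4 + ((2*E)*(1/(2*E)))/6 = 4 + (⅙)*1 = 4 + ⅙ = 25/6)
V(S(-6)) - (481 + 148)*(-1109 + 482) = 25/6 - (481 + 148)*(-1109 + 482) = 25/6 - 629*(-627) = 25/6 - 1*(-394383) = 25/6 + 394383 = 2366323/6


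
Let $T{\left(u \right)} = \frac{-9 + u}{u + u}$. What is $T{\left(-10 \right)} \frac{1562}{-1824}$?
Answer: $- \frac{781}{960} \approx -0.81354$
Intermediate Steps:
$T{\left(u \right)} = \frac{-9 + u}{2 u}$
$T{\left(-10 \right)} \frac{1562}{-1824} = \frac{-9 - 10}{2 \left(-10\right)} \frac{1562}{-1824} = \frac{1}{2} \left(- \frac{1}{10}\right) \left(-19\right) 1562 \left(- \frac{1}{1824}\right) = \frac{19}{20} \left(- \frac{781}{912}\right) = - \frac{781}{960}$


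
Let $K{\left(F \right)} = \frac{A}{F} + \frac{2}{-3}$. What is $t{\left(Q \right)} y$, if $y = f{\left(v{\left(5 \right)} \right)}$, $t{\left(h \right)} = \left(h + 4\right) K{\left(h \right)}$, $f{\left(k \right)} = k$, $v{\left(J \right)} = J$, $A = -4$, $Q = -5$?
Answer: $- \frac{2}{3} \approx -0.66667$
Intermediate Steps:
$K{\left(F \right)} = - \frac{2}{3} - \frac{4}{F}$ ($K{\left(F \right)} = - \frac{4}{F} + \frac{2}{-3} = - \frac{4}{F} + 2 \left(- \frac{1}{3}\right) = - \frac{4}{F} - \frac{2}{3} = - \frac{2}{3} - \frac{4}{F}$)
$t{\left(h \right)} = \left(4 + h\right) \left(- \frac{2}{3} - \frac{4}{h}\right)$ ($t{\left(h \right)} = \left(h + 4\right) \left(- \frac{2}{3} - \frac{4}{h}\right) = \left(4 + h\right) \left(- \frac{2}{3} - \frac{4}{h}\right)$)
$y = 5$
$t{\left(Q \right)} y = - \frac{2 \left(4 - 5\right) \left(6 - 5\right)}{3 \left(-5\right)} 5 = \left(- \frac{2}{3}\right) \left(- \frac{1}{5}\right) \left(-1\right) 1 \cdot 5 = \left(- \frac{2}{15}\right) 5 = - \frac{2}{3}$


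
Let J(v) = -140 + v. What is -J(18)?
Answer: 122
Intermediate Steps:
-J(18) = -(-140 + 18) = -1*(-122) = 122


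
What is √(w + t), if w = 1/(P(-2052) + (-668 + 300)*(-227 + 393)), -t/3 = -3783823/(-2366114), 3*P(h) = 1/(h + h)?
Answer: I*√15193514434288176076965880910298/1779590912424098 ≈ 2.1903*I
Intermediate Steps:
P(h) = 1/(6*h) (P(h) = 1/(3*(h + h)) = 1/(3*((2*h))) = (1/(2*h))/3 = 1/(6*h))
t = -11351469/2366114 (t = -(-11351469)/(-2366114) = -(-11351469)*(-1)/2366114 = -3*3783823/2366114 = -11351469/2366114 ≈ -4.7975)
w = -12312/752115457 (w = 1/((⅙)/(-2052) + (-668 + 300)*(-227 + 393)) = 1/((⅙)*(-1/2052) - 368*166) = 1/(-1/12312 - 61088) = 1/(-752115457/12312) = -12312/752115457 ≈ -1.6370e-5)
√(w + t) = √(-12312/752115457 - 11351469/2366114) = √(-8537644426151901/1779590912424098) = I*√15193514434288176076965880910298/1779590912424098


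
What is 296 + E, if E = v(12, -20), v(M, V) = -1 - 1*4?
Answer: 291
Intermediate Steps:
v(M, V) = -5 (v(M, V) = -1 - 4 = -5)
E = -5
296 + E = 296 - 5 = 291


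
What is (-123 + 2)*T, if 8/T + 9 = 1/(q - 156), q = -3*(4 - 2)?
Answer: 156816/1459 ≈ 107.48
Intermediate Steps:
q = -6 (q = -3*2 = -6)
T = -1296/1459 (T = 8/(-9 + 1/(-6 - 156)) = 8/(-9 + 1/(-162)) = 8/(-9 - 1/162) = 8/(-1459/162) = 8*(-162/1459) = -1296/1459 ≈ -0.88828)
(-123 + 2)*T = (-123 + 2)*(-1296/1459) = -121*(-1296/1459) = 156816/1459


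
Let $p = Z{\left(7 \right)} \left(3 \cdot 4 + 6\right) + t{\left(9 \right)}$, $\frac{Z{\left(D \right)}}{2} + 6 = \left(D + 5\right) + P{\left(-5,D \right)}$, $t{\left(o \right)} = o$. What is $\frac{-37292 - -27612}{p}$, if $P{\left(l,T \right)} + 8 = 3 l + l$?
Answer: $\frac{9680}{783} \approx 12.363$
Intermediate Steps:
$P{\left(l,T \right)} = -8 + 4 l$ ($P{\left(l,T \right)} = -8 + \left(3 l + l\right) = -8 + 4 l$)
$Z{\left(D \right)} = -58 + 2 D$ ($Z{\left(D \right)} = -12 + 2 \left(\left(D + 5\right) + \left(-8 + 4 \left(-5\right)\right)\right) = -12 + 2 \left(\left(5 + D\right) - 28\right) = -12 + 2 \left(-23 + D\right) = -12 + \left(-46 + 2 D\right) = -58 + 2 D$)
$p = -783$ ($p = \left(-58 + 2 \cdot 7\right) \left(3 \cdot 4 + 6\right) + 9 = \left(-58 + 14\right) \left(12 + 6\right) + 9 = \left(-44\right) 18 + 9 = -792 + 9 = -783$)
$\frac{-37292 - -27612}{p} = \frac{-37292 - -27612}{-783} = \left(-37292 + 27612\right) \left(- \frac{1}{783}\right) = \left(-9680\right) \left(- \frac{1}{783}\right) = \frac{9680}{783}$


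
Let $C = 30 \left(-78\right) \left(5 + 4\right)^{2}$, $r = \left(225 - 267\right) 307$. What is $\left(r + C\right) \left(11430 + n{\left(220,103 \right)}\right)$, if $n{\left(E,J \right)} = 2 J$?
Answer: $-2355522024$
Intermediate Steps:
$r = -12894$ ($r = \left(-42\right) 307 = -12894$)
$C = -189540$ ($C = - 2340 \cdot 9^{2} = \left(-2340\right) 81 = -189540$)
$\left(r + C\right) \left(11430 + n{\left(220,103 \right)}\right) = \left(-12894 - 189540\right) \left(11430 + 2 \cdot 103\right) = - 202434 \left(11430 + 206\right) = \left(-202434\right) 11636 = -2355522024$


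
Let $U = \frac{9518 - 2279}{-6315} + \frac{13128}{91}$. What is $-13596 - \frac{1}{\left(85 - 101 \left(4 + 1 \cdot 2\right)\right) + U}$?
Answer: $- \frac{984150320053}{72385298} \approx -13596.0$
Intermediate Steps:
$U = \frac{27414857}{191555}$ ($U = \left(9518 - 2279\right) \left(- \frac{1}{6315}\right) + 13128 \cdot \frac{1}{91} = 7239 \left(- \frac{1}{6315}\right) + \frac{13128}{91} = - \frac{2413}{2105} + \frac{13128}{91} = \frac{27414857}{191555} \approx 143.12$)
$-13596 - \frac{1}{\left(85 - 101 \left(4 + 1 \cdot 2\right)\right) + U} = -13596 - \frac{1}{\left(85 - 101 \left(4 + 1 \cdot 2\right)\right) + \frac{27414857}{191555}} = -13596 - \frac{1}{\left(85 - 101 \left(4 + 2\right)\right) + \frac{27414857}{191555}} = -13596 - \frac{1}{\left(85 - 606\right) + \frac{27414857}{191555}} = -13596 - \frac{1}{-521 + \frac{27414857}{191555}} = -13596 - \frac{1}{- \frac{72385298}{191555}} = -13596 - - \frac{191555}{72385298} = -13596 + \frac{191555}{72385298} = - \frac{984150320053}{72385298}$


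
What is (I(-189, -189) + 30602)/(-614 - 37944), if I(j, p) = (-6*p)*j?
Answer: 91862/19279 ≈ 4.7649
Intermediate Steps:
I(j, p) = -6*j*p
(I(-189, -189) + 30602)/(-614 - 37944) = (-6*(-189)*(-189) + 30602)/(-614 - 37944) = (-214326 + 30602)/(-38558) = -183724*(-1/38558) = 91862/19279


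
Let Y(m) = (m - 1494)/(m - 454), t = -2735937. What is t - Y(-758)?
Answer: -828989474/303 ≈ -2.7359e+6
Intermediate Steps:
Y(m) = (-1494 + m)/(-454 + m)
t - Y(-758) = -2735937 - (-1494 - 758)/(-454 - 758) = -2735937 - (-2252)/(-1212) = -2735937 - (-1)*(-2252)/1212 = -2735937 - 1*563/303 = -2735937 - 563/303 = -828989474/303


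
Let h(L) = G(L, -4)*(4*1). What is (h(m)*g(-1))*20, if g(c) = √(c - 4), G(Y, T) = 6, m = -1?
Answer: 480*I*√5 ≈ 1073.3*I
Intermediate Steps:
g(c) = √(-4 + c)
h(L) = 24 (h(L) = 6*(4*1) = 6*4 = 24)
(h(m)*g(-1))*20 = (24*√(-4 - 1))*20 = (24*√(-5))*20 = (24*(I*√5))*20 = (24*I*√5)*20 = 480*I*√5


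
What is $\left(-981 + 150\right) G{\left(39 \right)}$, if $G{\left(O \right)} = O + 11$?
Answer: $-41550$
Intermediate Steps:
$G{\left(O \right)} = 11 + O$
$\left(-981 + 150\right) G{\left(39 \right)} = \left(-981 + 150\right) \left(11 + 39\right) = \left(-831\right) 50 = -41550$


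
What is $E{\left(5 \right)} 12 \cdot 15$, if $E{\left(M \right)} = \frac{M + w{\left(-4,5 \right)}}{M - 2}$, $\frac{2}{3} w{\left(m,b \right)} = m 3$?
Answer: $-780$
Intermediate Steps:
$w{\left(m,b \right)} = \frac{9 m}{2}$ ($w{\left(m,b \right)} = \frac{3 m 3}{2} = \frac{3 \cdot 3 m}{2} = \frac{9 m}{2}$)
$E{\left(M \right)} = \frac{-18 + M}{-2 + M}$ ($E{\left(M \right)} = \frac{M + \frac{9}{2} \left(-4\right)}{M - 2} = \frac{M - 18}{-2 + M} = \frac{-18 + M}{-2 + M}$)
$E{\left(5 \right)} 12 \cdot 15 = \frac{-18 + 5}{-2 + 5} \cdot 12 \cdot 15 = \frac{1}{3} \left(-13\right) 12 \cdot 15 = \left(- \frac{13}{3}\right) 12 \cdot 15 = \left(-52\right) 15 = -780$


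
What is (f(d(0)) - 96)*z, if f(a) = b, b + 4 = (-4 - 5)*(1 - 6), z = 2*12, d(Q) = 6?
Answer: -1320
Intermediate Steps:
z = 24
b = 41 (b = -4 + (-4 - 5)*(1 - 6) = -4 - 9*(-5) = -4 + 45 = 41)
f(a) = 41
(f(d(0)) - 96)*z = (41 - 96)*24 = -55*24 = -1320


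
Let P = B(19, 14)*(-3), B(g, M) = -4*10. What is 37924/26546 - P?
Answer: -1573798/13273 ≈ -118.57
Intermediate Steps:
B(g, M) = -40
P = 120 (P = -40*(-3) = 120)
37924/26546 - P = 37924/26546 - 1*120 = 37924*(1/26546) - 120 = 18962/13273 - 120 = -1573798/13273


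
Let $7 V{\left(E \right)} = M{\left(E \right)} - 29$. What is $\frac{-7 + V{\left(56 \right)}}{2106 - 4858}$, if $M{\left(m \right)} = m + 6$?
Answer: $\frac{1}{1204} \approx 0.00083056$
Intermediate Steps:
$M{\left(m \right)} = 6 + m$
$V{\left(E \right)} = - \frac{23}{7} + \frac{E}{7}$ ($V{\left(E \right)} = \frac{\left(6 + E\right) - 29}{7} = \frac{-23 + E}{7} = - \frac{23}{7} + \frac{E}{7}$)
$\frac{-7 + V{\left(56 \right)}}{2106 - 4858} = \frac{-7 + \left(- \frac{23}{7} + \frac{1}{7} \cdot 56\right)}{2106 - 4858} = \frac{-7 + \left(- \frac{23}{7} + 8\right)}{-2752} = \left(-7 + \frac{33}{7}\right) \left(- \frac{1}{2752}\right) = \left(- \frac{16}{7}\right) \left(- \frac{1}{2752}\right) = \frac{1}{1204}$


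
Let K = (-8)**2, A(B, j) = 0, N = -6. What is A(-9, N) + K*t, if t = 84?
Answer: 5376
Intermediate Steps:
K = 64
A(-9, N) + K*t = 0 + 64*84 = 0 + 5376 = 5376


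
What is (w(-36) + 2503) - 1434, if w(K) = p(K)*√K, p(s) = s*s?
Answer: 1069 + 7776*I ≈ 1069.0 + 7776.0*I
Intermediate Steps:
p(s) = s²
w(K) = K^(5/2) (w(K) = K²*√K = K^(5/2))
(w(-36) + 2503) - 1434 = ((-36)^(5/2) + 2503) - 1434 = (7776*I + 2503) - 1434 = (2503 + 7776*I) - 1434 = 1069 + 7776*I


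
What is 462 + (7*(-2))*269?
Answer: -3304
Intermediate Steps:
462 + (7*(-2))*269 = 462 - 14*269 = 462 - 3766 = -3304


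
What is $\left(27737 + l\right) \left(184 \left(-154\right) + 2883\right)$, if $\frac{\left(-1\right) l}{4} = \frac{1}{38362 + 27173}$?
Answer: $- \frac{46267045438823}{65535} \approx -7.0599 \cdot 10^{8}$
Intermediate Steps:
$l = - \frac{4}{65535}$ ($l = - \frac{4}{38362 + 27173} = - \frac{4}{65535} \approx -6.1036 \cdot 10^{-5}$)
$\left(27737 + l\right) \left(184 \left(-154\right) + 2883\right) = \left(27737 - \frac{4}{65535}\right) \left(184 \left(-154\right) + 2883\right) = \frac{1817744291 \left(-28336 + 2883\right)}{65535} = \frac{1817744291}{65535} \left(-25453\right) = - \frac{46267045438823}{65535}$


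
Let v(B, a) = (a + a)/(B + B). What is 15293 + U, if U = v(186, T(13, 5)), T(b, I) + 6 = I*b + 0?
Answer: 2844557/186 ≈ 15293.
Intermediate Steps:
T(b, I) = -6 + I*b (T(b, I) = -6 + (I*b + 0) = -6 + I*b)
v(B, a) = a/B (v(B, a) = (2*a)/((2*B)) = (2*a)*(1/(2*B)) = a/B)
U = 59/186 (U = (-6 + 5*13)/186 = (-6 + 65)*(1/186) = 59*(1/186) = 59/186 ≈ 0.31720)
15293 + U = 15293 + 59/186 = 2844557/186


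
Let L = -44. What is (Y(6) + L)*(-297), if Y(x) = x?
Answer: 11286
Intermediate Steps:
(Y(6) + L)*(-297) = (6 - 44)*(-297) = -38*(-297) = 11286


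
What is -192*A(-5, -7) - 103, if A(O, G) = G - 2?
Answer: 1625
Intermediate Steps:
A(O, G) = -2 + G
-192*A(-5, -7) - 103 = -192*(-2 - 7) - 103 = -192*(-9) - 103 = 1728 - 103 = 1625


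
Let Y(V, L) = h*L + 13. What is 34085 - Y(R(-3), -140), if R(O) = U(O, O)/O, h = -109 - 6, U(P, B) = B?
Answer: 17972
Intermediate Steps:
h = -115
R(O) = 1 (R(O) = O/O = 1)
Y(V, L) = 13 - 115*L (Y(V, L) = -115*L + 13 = 13 - 115*L)
34085 - Y(R(-3), -140) = 34085 - (13 - 115*(-140)) = 34085 - (13 + 16100) = 34085 - 1*16113 = 34085 - 16113 = 17972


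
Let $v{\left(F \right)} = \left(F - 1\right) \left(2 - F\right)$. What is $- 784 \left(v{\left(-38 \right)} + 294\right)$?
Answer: $992544$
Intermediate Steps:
$v{\left(F \right)} = \left(-1 + F\right) \left(2 - F\right)$
$- 784 \left(v{\left(-38 \right)} + 294\right) = - 784 \left(\left(-2 - \left(-38\right)^{2} + 3 \left(-38\right)\right) + 294\right) = - 784 \left(\left(-2 - 1444 - 114\right) + 294\right) = - 784 \left(-1560 + 294\right) = \left(-784\right) \left(-1266\right) = 992544$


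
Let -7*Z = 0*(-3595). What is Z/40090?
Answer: 0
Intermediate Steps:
Z = 0 (Z = -0*(-3595) = -⅐*0 = 0)
Z/40090 = 0/40090 = 0*(1/40090) = 0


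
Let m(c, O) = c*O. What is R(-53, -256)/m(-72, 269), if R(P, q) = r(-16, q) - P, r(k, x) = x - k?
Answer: 187/19368 ≈ 0.0096551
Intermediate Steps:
m(c, O) = O*c
R(P, q) = 16 + q - P (R(P, q) = (q - 1*(-16)) - P = (q + 16) - P = (16 + q) - P = 16 + q - P)
R(-53, -256)/m(-72, 269) = (16 - 256 - 1*(-53))/((269*(-72))) = (16 - 256 + 53)/(-19368) = -187*(-1/19368) = 187/19368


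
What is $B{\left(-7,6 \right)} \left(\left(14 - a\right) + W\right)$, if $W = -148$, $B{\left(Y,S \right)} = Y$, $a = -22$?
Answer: $784$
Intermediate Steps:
$B{\left(-7,6 \right)} \left(\left(14 - a\right) + W\right) = - 7 \left(\left(14 - -22\right) - 148\right) = - 7 \left(\left(14 + 22\right) - 148\right) = - 7 \left(36 - 148\right) = \left(-7\right) \left(-112\right) = 784$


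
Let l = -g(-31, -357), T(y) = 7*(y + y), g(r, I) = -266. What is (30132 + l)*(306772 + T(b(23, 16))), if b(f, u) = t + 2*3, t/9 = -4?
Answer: 9312488096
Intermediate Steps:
t = -36 (t = 9*(-4) = -36)
b(f, u) = -30 (b(f, u) = -36 + 2*3 = -36 + 6 = -30)
T(y) = 14*y (T(y) = 7*(2*y) = 14*y)
l = 266 (l = -1*(-266) = 266)
(30132 + l)*(306772 + T(b(23, 16))) = (30132 + 266)*(306772 + 14*(-30)) = 30398*(306772 - 420) = 30398*306352 = 9312488096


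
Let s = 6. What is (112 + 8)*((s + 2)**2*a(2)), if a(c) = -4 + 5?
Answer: 7680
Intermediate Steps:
a(c) = 1
(112 + 8)*((s + 2)**2*a(2)) = (112 + 8)*((6 + 2)**2*1) = 120*(8**2*1) = 120*(64*1) = 120*64 = 7680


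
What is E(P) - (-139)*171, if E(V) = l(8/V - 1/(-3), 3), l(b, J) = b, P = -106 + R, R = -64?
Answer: 6061168/255 ≈ 23769.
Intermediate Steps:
P = -170 (P = -106 - 64 = -170)
E(V) = ⅓ + 8/V (E(V) = 8/V - 1/(-3) = 8/V - 1*(-⅓) = 8/V + ⅓ = ⅓ + 8/V)
E(P) - (-139)*171 = (⅓)*(24 - 170)/(-170) - (-139)*171 = (⅓)*(-1/170)*(-146) - 1*(-23769) = 73/255 + 23769 = 6061168/255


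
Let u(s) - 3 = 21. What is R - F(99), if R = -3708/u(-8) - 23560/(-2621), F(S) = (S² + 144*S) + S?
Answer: -127388521/5242 ≈ -24302.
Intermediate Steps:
u(s) = 24 (u(s) = 3 + 21 = 24)
F(S) = S² + 145*S
R = -762769/5242 (R = -3708/24 - 23560/(-2621) = -3708*1/24 - 23560*(-1/2621) = -309/2 + 23560/2621 = -762769/5242 ≈ -145.51)
R - F(99) = -762769/5242 - 99*(145 + 99) = -762769/5242 - 99*244 = -762769/5242 - 1*24156 = -762769/5242 - 24156 = -127388521/5242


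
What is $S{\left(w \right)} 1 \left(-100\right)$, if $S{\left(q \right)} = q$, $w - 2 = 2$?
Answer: $-400$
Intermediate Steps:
$w = 4$ ($w = 2 + 2 = 4$)
$S{\left(w \right)} 1 \left(-100\right) = 4 \cdot 1 \left(-100\right) = 4 \left(-100\right) = -400$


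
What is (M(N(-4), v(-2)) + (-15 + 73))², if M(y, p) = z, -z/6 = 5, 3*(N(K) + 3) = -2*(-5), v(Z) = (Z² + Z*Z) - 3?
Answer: 784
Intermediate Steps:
v(Z) = -3 + 2*Z² (v(Z) = (Z² + Z²) - 3 = 2*Z² - 3 = -3 + 2*Z²)
N(K) = ⅓ (N(K) = -3 + (-2*(-5))/3 = -3 + (⅓)*10 = -3 + 10/3 = ⅓)
z = -30 (z = -6*5 = -30)
M(y, p) = -30
(M(N(-4), v(-2)) + (-15 + 73))² = (-30 + (-15 + 73))² = (-30 + 58)² = 28² = 784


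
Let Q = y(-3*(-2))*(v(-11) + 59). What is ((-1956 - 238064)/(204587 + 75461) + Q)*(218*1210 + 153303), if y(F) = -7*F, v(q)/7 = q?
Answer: 22050789071561/70012 ≈ 3.1496e+8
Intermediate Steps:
v(q) = 7*q
Q = 756 (Q = (-(-21)*(-2))*(7*(-11) + 59) = (-7*6)*(-77 + 59) = -42*(-18) = 756)
((-1956 - 238064)/(204587 + 75461) + Q)*(218*1210 + 153303) = ((-1956 - 238064)/(204587 + 75461) + 756)*(218*1210 + 153303) = (-240020/280048 + 756)*(263780 + 153303) = (-240020*1/280048 + 756)*417083 = (-60005/70012 + 756)*417083 = (52869067/70012)*417083 = 22050789071561/70012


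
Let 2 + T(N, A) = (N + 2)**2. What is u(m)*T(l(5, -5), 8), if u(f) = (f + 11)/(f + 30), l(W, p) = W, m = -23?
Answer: -564/7 ≈ -80.571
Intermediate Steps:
T(N, A) = -2 + (2 + N)**2 (T(N, A) = -2 + (N + 2)**2 = -2 + (2 + N)**2)
u(f) = (11 + f)/(30 + f)
u(m)*T(l(5, -5), 8) = ((11 - 23)/(30 - 23))*(-2 + (2 + 5)**2) = (-12/7)*(-2 + 7**2) = ((1/7)*(-12))*(-2 + 49) = -12/7*47 = -564/7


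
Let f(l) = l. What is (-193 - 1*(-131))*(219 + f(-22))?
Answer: -12214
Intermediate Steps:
(-193 - 1*(-131))*(219 + f(-22)) = (-193 - 1*(-131))*(219 - 22) = (-193 + 131)*197 = -62*197 = -12214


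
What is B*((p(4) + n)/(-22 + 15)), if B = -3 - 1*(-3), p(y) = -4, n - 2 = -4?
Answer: 0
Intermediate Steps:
n = -2 (n = 2 - 4 = -2)
B = 0 (B = -3 + 3 = 0)
B*((p(4) + n)/(-22 + 15)) = 0*((-4 - 2)/(-22 + 15)) = 0*(-6/(-7)) = 0*(-6*(-⅐)) = 0*(6/7) = 0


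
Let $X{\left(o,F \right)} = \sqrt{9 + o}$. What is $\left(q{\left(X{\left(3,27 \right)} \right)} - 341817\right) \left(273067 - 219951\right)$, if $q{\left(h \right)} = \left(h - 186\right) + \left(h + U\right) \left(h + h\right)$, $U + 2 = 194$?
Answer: $-18164556564 + 40899320 \sqrt{3} \approx -1.8094 \cdot 10^{10}$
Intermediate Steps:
$U = 192$ ($U = -2 + 194 = 192$)
$q{\left(h \right)} = -186 + h + 2 h \left(192 + h\right)$ ($q{\left(h \right)} = \left(h - 186\right) + \left(h + 192\right) \left(h + h\right) = \left(-186 + h\right) + \left(192 + h\right) 2 h = \left(-186 + h\right) + 2 h \left(192 + h\right) = -186 + h + 2 h \left(192 + h\right)$)
$\left(q{\left(X{\left(3,27 \right)} \right)} - 341817\right) \left(273067 - 219951\right) = \left(\left(-186 + 2 \left(\sqrt{9 + 3}\right)^{2} + 385 \sqrt{9 + 3}\right) - 341817\right) \left(273067 - 219951\right) = \left(\left(-186 + 2 \left(\sqrt{12}\right)^{2} + 385 \sqrt{12}\right) - 341817\right) 53116 = \left(\left(-186 + 2 \left(2 \sqrt{3}\right)^{2} + 385 \cdot 2 \sqrt{3}\right) - 341817\right) 53116 = \left(\left(-186 + 2 \cdot 12 + 770 \sqrt{3}\right) - 341817\right) 53116 = \left(\left(-186 + 24 + 770 \sqrt{3}\right) - 341817\right) 53116 = \left(\left(-162 + 770 \sqrt{3}\right) - 341817\right) 53116 = \left(-341979 + 770 \sqrt{3}\right) 53116 = -18164556564 + 40899320 \sqrt{3}$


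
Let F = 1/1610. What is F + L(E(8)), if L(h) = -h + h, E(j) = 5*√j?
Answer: 1/1610 ≈ 0.00062112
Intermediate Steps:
L(h) = 0
F = 1/1610 ≈ 0.00062112
F + L(E(8)) = 1/1610 + 0 = 1/1610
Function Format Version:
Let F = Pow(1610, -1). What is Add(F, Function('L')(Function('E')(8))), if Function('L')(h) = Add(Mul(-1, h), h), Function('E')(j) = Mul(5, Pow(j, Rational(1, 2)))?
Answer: Rational(1, 1610) ≈ 0.00062112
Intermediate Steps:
Function('L')(h) = 0
F = Rational(1, 1610) ≈ 0.00062112
Add(F, Function('L')(Function('E')(8))) = Add(Rational(1, 1610), 0) = Rational(1, 1610)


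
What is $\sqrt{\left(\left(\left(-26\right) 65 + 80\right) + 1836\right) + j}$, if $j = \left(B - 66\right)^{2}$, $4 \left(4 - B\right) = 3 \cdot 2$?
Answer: $\frac{\sqrt{17033}}{2} \approx 65.255$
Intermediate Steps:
$B = \frac{5}{2}$ ($B = 4 - \frac{3 \cdot 2}{4} = 4 - \frac{3}{2} = \frac{5}{2} \approx 2.5$)
$j = \frac{16129}{4}$ ($j = \left(\frac{5}{2} - 66\right)^{2} = \left(- \frac{127}{2}\right)^{2} = \frac{16129}{4} \approx 4032.3$)
$\sqrt{\left(\left(\left(-26\right) 65 + 80\right) + 1836\right) + j} = \sqrt{\left(\left(\left(-26\right) 65 + 80\right) + 1836\right) + \frac{16129}{4}} = \sqrt{\left(\left(-1690 + 80\right) + 1836\right) + \frac{16129}{4}} = \sqrt{\left(-1610 + 1836\right) + \frac{16129}{4}} = \sqrt{226 + \frac{16129}{4}} = \sqrt{\frac{17033}{4}} = \frac{\sqrt{17033}}{2}$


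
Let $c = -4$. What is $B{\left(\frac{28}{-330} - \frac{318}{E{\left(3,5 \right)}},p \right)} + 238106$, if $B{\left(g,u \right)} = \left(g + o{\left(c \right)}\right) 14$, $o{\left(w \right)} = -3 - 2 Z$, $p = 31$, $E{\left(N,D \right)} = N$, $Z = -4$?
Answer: $\frac{39053984}{165} \approx 2.3669 \cdot 10^{5}$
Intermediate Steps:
$o{\left(w \right)} = 5$ ($o{\left(w \right)} = -3 - -8 = -3 + 8 = 5$)
$B{\left(g,u \right)} = 70 + 14 g$ ($B{\left(g,u \right)} = \left(g + 5\right) 14 = \left(5 + g\right) 14 = 70 + 14 g$)
$B{\left(\frac{28}{-330} - \frac{318}{E{\left(3,5 \right)}},p \right)} + 238106 = \left(70 + 14 \left(\frac{28}{-330} - \frac{318}{3}\right)\right) + 238106 = \left(70 + 14 \left(28 \left(- \frac{1}{330}\right) - 106\right)\right) + 238106 = \left(70 + 14 \left(- \frac{14}{165} - 106\right)\right) + 238106 = \left(70 + 14 \left(- \frac{17504}{165}\right)\right) + 238106 = \left(70 - \frac{245056}{165}\right) + 238106 = - \frac{233506}{165} + 238106 = \frac{39053984}{165}$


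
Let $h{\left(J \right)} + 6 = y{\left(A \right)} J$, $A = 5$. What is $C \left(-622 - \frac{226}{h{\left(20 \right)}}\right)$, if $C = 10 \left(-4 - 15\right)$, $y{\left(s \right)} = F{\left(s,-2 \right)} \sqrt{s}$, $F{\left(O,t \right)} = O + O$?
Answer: $\frac{5908000790}{49991} + \frac{2147000 \sqrt{5}}{49991} \approx 1.1828 \cdot 10^{5}$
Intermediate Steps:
$F{\left(O,t \right)} = 2 O$
$y{\left(s \right)} = 2 s^{\frac{3}{2}}$ ($y{\left(s \right)} = 2 s \sqrt{s} = 2 s^{\frac{3}{2}}$)
$h{\left(J \right)} = -6 + 10 J \sqrt{5}$ ($h{\left(J \right)} = -6 + 2 \cdot 5^{\frac{3}{2}} J = -6 + 2 \cdot 5 \sqrt{5} J = -6 + 10 \sqrt{5} J = -6 + 10 J \sqrt{5}$)
$C = -190$ ($C = 10 \left(-19\right) = -190$)
$C \left(-622 - \frac{226}{h{\left(20 \right)}}\right) = - 190 \left(-622 - \frac{226}{-6 + 10 \cdot 20 \sqrt{5}}\right) = - 190 \left(-622 - \frac{226}{-6 + 200 \sqrt{5}}\right) = 118180 + \frac{42940}{-6 + 200 \sqrt{5}}$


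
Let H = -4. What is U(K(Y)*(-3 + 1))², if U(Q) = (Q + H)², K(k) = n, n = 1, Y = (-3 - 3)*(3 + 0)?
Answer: 1296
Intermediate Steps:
Y = -18 (Y = -6*3 = -18)
K(k) = 1
U(Q) = (-4 + Q)² (U(Q) = (Q - 4)² = (-4 + Q)²)
U(K(Y)*(-3 + 1))² = ((-4 + 1*(-3 + 1))²)² = ((-4 + 1*(-2))²)² = ((-4 - 2)²)² = ((-6)²)² = 36² = 1296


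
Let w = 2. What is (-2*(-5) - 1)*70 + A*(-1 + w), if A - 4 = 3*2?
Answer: 640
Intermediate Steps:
A = 10 (A = 4 + 3*2 = 4 + 6 = 10)
(-2*(-5) - 1)*70 + A*(-1 + w) = (-2*(-5) - 1)*70 + 10*(-1 + 2) = (10 - 1)*70 + 10*1 = 9*70 + 10 = 630 + 10 = 640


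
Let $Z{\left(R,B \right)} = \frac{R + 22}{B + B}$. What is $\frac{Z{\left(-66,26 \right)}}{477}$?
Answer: $- \frac{11}{6201} \approx -0.0017739$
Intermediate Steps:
$Z{\left(R,B \right)} = \frac{22 + R}{2 B}$
$\frac{Z{\left(-66,26 \right)}}{477} = \frac{\frac{1}{2} \cdot \frac{1}{26} \left(22 - 66\right)}{477} = \frac{1}{2} \cdot \frac{1}{26} \left(-44\right) \frac{1}{477} = \left(- \frac{11}{13}\right) \frac{1}{477} = - \frac{11}{6201}$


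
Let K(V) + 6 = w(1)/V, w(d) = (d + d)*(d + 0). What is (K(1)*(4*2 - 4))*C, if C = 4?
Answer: -64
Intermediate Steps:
w(d) = 2*d² (w(d) = (2*d)*d = 2*d²)
K(V) = -6 + 2/V (K(V) = -6 + (2*1²)/V = -6 + (2*1)/V = -6 + 2/V)
(K(1)*(4*2 - 4))*C = ((-6 + 2/1)*(4*2 - 4))*4 = ((-6 + 2*1)*(8 - 4))*4 = ((-6 + 2)*4)*4 = -4*4*4 = -16*4 = -64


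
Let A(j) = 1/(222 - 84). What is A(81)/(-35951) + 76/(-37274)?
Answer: -188545681/92462592606 ≈ -0.0020392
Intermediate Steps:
A(j) = 1/138
A(81)/(-35951) + 76/(-37274) = (1/138)/(-35951) + 76/(-37274) = (1/138)*(-1/35951) + 76*(-1/37274) = -1/4961238 - 38/18637 = -188545681/92462592606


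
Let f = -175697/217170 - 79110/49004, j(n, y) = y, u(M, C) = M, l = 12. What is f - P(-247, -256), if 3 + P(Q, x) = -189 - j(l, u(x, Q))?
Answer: -88361361251/1330274835 ≈ -66.423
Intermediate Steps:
P(Q, x) = -192 - x (P(Q, x) = -3 + (-189 - x) = -192 - x)
f = -3223771811/1330274835 (f = -175697*1/217170 - 79110*1/49004 = -175697/217170 - 39555/24502 = -3223771811/1330274835 ≈ -2.4234)
f - P(-247, -256) = -3223771811/1330274835 - (-192 - 1*(-256)) = -3223771811/1330274835 - (-192 + 256) = -3223771811/1330274835 - 1*64 = -3223771811/1330274835 - 64 = -88361361251/1330274835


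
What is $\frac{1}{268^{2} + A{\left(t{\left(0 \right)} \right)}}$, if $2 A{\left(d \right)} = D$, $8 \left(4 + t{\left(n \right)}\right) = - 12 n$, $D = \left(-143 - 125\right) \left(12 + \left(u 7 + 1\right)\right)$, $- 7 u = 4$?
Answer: $\frac{1}{70618} \approx 1.4161 \cdot 10^{-5}$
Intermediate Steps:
$u = - \frac{4}{7}$ ($u = \left(- \frac{1}{7}\right) 4 = - \frac{4}{7} \approx -0.57143$)
$D = -2412$ ($D = \left(-143 - 125\right) \left(12 + \left(\left(- \frac{4}{7}\right) 7 + 1\right)\right) = - 268 \left(12 + \left(-4 + 1\right)\right) = - 268 \left(12 - 3\right) = \left(-268\right) 9 = -2412$)
$t{\left(n \right)} = -4 - \frac{3 n}{2}$ ($t{\left(n \right)} = -4 + \frac{\left(-12\right) n}{8} = -4 - \frac{3 n}{2}$)
$A{\left(d \right)} = -1206$ ($A{\left(d \right)} = \frac{1}{2} \left(-2412\right) = -1206$)
$\frac{1}{268^{2} + A{\left(t{\left(0 \right)} \right)}} = \frac{1}{268^{2} - 1206} = \frac{1}{71824 - 1206} = \frac{1}{70618}$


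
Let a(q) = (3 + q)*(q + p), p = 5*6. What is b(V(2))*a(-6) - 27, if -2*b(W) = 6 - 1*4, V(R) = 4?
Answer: 45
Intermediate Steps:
p = 30
b(W) = -1 (b(W) = -(6 - 1*4)/2 = -(6 - 4)/2 = -½*2 = -1)
a(q) = (3 + q)*(30 + q) (a(q) = (3 + q)*(q + 30) = (3 + q)*(30 + q))
b(V(2))*a(-6) - 27 = -(90 + (-6)² + 33*(-6)) - 27 = -(90 + 36 - 198) - 27 = -1*(-72) - 27 = 72 - 27 = 45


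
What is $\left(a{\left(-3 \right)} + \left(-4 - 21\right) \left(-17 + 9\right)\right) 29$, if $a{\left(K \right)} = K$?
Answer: $5713$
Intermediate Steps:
$\left(a{\left(-3 \right)} + \left(-4 - 21\right) \left(-17 + 9\right)\right) 29 = \left(-3 + \left(-4 - 21\right) \left(-17 + 9\right)\right) 29 = \left(-3 - -200\right) 29 = \left(-3 + 200\right) 29 = 197 \cdot 29 = 5713$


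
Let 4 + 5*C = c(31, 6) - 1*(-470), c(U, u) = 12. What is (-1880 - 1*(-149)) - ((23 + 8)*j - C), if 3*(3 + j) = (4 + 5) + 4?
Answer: -25151/15 ≈ -1676.7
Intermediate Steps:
j = 4/3 (j = -3 + ((4 + 5) + 4)/3 = -3 + (9 + 4)/3 = -3 + (1/3)*13 = -3 + 13/3 = 4/3 ≈ 1.3333)
C = 478/5 (C = -4/5 + (12 - 1*(-470))/5 = -4/5 + (12 + 470)/5 = -4/5 + (1/5)*482 = -4/5 + 482/5 = 478/5 ≈ 95.600)
(-1880 - 1*(-149)) - ((23 + 8)*j - C) = (-1880 - 1*(-149)) - ((23 + 8)*(4/3) - 1*478/5) = (-1880 + 149) - (31*(4/3) - 478/5) = -1731 - (124/3 - 478/5) = -1731 - 1*(-814/15) = -1731 + 814/15 = -25151/15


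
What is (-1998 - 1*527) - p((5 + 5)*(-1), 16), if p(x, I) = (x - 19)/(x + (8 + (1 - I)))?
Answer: -42954/17 ≈ -2526.7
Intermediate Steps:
p(x, I) = (-19 + x)/(9 + x - I) (p(x, I) = (-19 + x)/(x + (9 - I)) = (-19 + x)/(9 + x - I))
(-1998 - 1*527) - p((5 + 5)*(-1), 16) = (-1998 - 1*527) - (-19 + (5 + 5)*(-1))/(9 + (5 + 5)*(-1) - 1*16) = (-1998 - 527) - (-19 + 10*(-1))/(9 + 10*(-1) - 16) = -2525 - (-19 - 10)/(9 - 10 - 16) = -2525 - (-29)/(-17) = -2525 - (-1)*(-29)/17 = -2525 - 1*29/17 = -2525 - 29/17 = -42954/17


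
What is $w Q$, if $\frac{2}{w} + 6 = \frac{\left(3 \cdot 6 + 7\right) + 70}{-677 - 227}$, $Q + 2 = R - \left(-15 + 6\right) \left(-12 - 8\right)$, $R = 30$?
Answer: $\frac{274816}{5519} \approx 49.795$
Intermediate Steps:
$Q = -152$ ($Q = -2 + \left(30 - \left(-15 + 6\right) \left(-12 - 8\right)\right) = -2 + \left(30 - \left(-9\right) \left(-20\right)\right) = -2 + \left(30 - 180\right) = -2 - 150 = -152$)
$w = - \frac{1808}{5519}$ ($w = \frac{2}{-6 + \frac{\left(3 \cdot 6 + 7\right) + 70}{-677 - 227}} = \frac{2}{-6 + \frac{\left(18 + 7\right) + 70}{-904}} = \frac{2}{-6 + \left(25 + 70\right) \left(- \frac{1}{904}\right)} = \frac{2}{-6 + 95 \left(- \frac{1}{904}\right)} = \frac{2}{-6 - \frac{95}{904}} = \frac{2}{- \frac{5519}{904}} = 2 \left(- \frac{904}{5519}\right) = - \frac{1808}{5519} \approx -0.3276$)
$w Q = \left(- \frac{1808}{5519}\right) \left(-152\right) = \frac{274816}{5519}$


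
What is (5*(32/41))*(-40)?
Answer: -6400/41 ≈ -156.10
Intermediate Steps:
(5*(32/41))*(-40) = (160/41)*(-40) = -6400/41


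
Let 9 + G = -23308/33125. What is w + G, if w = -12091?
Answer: -400835808/33125 ≈ -12101.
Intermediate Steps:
G = -321433/33125 (G = -9 - 23308/33125 = -321433/33125 ≈ -9.7036)
w + G = -12091 - 321433/33125 = -400835808/33125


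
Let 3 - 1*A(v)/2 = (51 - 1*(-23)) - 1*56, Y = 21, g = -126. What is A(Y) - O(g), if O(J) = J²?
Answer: -15906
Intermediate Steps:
A(v) = -30 (A(v) = 6 - 2*((51 - 1*(-23)) - 1*56) = 6 - 2*((51 + 23) - 56) = 6 - 2*(74 - 56) = 6 - 2*18 = 6 - 36 = -30)
A(Y) - O(g) = -30 - 1*(-126)² = -30 - 1*15876 = -30 - 15876 = -15906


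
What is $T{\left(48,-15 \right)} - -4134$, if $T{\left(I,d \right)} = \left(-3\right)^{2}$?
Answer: $4143$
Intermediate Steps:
$T{\left(I,d \right)} = 9$
$T{\left(48,-15 \right)} - -4134 = 9 - -4134 = 9 + 4134 = 4143$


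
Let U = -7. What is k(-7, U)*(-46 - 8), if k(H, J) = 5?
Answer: -270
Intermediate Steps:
k(-7, U)*(-46 - 8) = 5*(-46 - 8) = 5*(-54) = -270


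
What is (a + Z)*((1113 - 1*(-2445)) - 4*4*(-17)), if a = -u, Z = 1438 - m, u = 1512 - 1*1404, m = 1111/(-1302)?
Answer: 3318256465/651 ≈ 5.0972e+6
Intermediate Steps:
m = -1111/1302 (m = 1111*(-1/1302) = -1111/1302 ≈ -0.85330)
u = 108 (u = 1512 - 1404 = 108)
Z = 1873387/1302 (Z = 1438 - 1*(-1111/1302) = 1438 + 1111/1302 = 1873387/1302 ≈ 1438.9)
a = -108 (a = -1*108 = -108)
(a + Z)*((1113 - 1*(-2445)) - 4*4*(-17)) = (-108 + 1873387/1302)*((1113 - 1*(-2445)) - 4*4*(-17)) = 1732771*((1113 + 2445) - 16*(-17))/1302 = 1732771*(3558 + 272)/1302 = (1732771/1302)*3830 = 3318256465/651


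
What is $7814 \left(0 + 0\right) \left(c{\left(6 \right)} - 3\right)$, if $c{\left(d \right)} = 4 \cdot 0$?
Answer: $0$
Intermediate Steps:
$c{\left(d \right)} = 0$
$7814 \left(0 + 0\right) \left(c{\left(6 \right)} - 3\right) = 7814 \left(0 + 0\right) \left(0 - 3\right) = 7814 \cdot 0 \left(-3\right) = 7814 \cdot 0 = 0$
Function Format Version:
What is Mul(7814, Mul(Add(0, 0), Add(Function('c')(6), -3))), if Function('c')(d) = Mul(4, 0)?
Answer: 0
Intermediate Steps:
Function('c')(d) = 0
Mul(7814, Mul(Add(0, 0), Add(Function('c')(6), -3))) = Mul(7814, Mul(Add(0, 0), Add(0, -3))) = Mul(7814, Mul(0, -3)) = Mul(7814, 0) = 0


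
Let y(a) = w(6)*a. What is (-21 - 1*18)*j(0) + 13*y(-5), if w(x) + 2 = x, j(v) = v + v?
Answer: -260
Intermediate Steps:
j(v) = 2*v
w(x) = -2 + x
y(a) = 4*a (y(a) = (-2 + 6)*a = 4*a)
(-21 - 1*18)*j(0) + 13*y(-5) = (-21 - 1*18)*(2*0) + 13*(4*(-5)) = (-21 - 18)*0 + 13*(-20) = -39*0 - 260 = 0 - 260 = -260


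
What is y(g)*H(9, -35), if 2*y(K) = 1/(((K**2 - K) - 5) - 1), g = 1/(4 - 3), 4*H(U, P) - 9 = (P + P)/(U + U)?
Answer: -23/216 ≈ -0.10648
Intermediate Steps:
H(U, P) = 9/4 + P/(4*U) (H(U, P) = 9/4 + ((P + P)/(U + U))/4 = 9/4 + ((2*P)/((2*U)))/4 = 9/4 + ((2*P)*(1/(2*U)))/4 = 9/4 + (P/U)/4 = 9/4 + P/(4*U))
g = 1 (g = 1/1 = 1)
y(K) = 1/(2*(-6 + K**2 - K)) (y(K) = 1/(2*(((K**2 - K) - 5) - 1)) = 1/(2*((-5 + K**2 - K) - 1)) = 1/(2*(-6 + K**2 - K)))
y(g)*H(9, -35) = (1/(2*(-6 + 1**2 - 1*1)))*((1/4)*(-35 + 9*9)/9) = (1/(2*(-6 + 1 - 1)))*((1/4)*(1/9)*(-35 + 81)) = ((1/2)/(-6))*((1/4)*(1/9)*46) = ((1/2)*(-1/6))*(23/18) = -1/12*23/18 = -23/216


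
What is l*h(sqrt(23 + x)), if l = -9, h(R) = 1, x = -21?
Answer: -9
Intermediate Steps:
l*h(sqrt(23 + x)) = -9*1 = -9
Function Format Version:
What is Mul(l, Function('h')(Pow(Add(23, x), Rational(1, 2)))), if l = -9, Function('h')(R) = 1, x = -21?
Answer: -9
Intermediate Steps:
Mul(l, Function('h')(Pow(Add(23, x), Rational(1, 2)))) = Mul(-9, 1) = -9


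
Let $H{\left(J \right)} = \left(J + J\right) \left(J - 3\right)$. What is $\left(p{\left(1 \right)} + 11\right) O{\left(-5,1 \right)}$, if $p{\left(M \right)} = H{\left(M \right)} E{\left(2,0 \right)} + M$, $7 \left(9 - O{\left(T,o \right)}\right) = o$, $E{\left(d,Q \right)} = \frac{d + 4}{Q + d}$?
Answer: $0$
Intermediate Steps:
$E{\left(d,Q \right)} = \frac{4 + d}{Q + d}$
$H{\left(J \right)} = 2 J \left(-3 + J\right)$
$O{\left(T,o \right)} = 9 - \frac{o}{7}$
$p{\left(M \right)} = M + 6 M \left(-3 + M\right)$ ($p{\left(M \right)} = 2 M \left(-3 + M\right) \frac{4 + 2}{0 + 2} + M = 2 M \left(-3 + M\right) \frac{1}{2} \cdot 6 + M = 2 M \left(-3 + M\right) 3 + M = 6 M \left(-3 + M\right) + M = M + 6 M \left(-3 + M\right)$)
$\left(p{\left(1 \right)} + 11\right) O{\left(-5,1 \right)} = \left(1 \left(-17 + 6 \cdot 1\right) + 11\right) \left(9 - \frac{1}{7}\right) = \left(1 \left(-17 + 6\right) + 11\right) \left(9 - \frac{1}{7}\right) = \left(1 \left(-11\right) + 11\right) \frac{62}{7} = \left(-11 + 11\right) \frac{62}{7} = 0 \cdot \frac{62}{7} = 0$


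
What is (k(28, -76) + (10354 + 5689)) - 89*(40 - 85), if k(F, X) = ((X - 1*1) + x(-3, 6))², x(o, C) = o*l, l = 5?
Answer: 28512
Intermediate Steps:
x(o, C) = 5*o (x(o, C) = o*5 = 5*o)
k(F, X) = (-16 + X)² (k(F, X) = ((X - 1*1) + 5*(-3))² = ((X - 1) - 15)² = ((-1 + X) - 15)² = (-16 + X)²)
(k(28, -76) + (10354 + 5689)) - 89*(40 - 85) = ((-16 - 76)² + (10354 + 5689)) - 89*(40 - 85) = ((-92)² + 16043) - 89*(-45) = (8464 + 16043) + 4005 = 24507 + 4005 = 28512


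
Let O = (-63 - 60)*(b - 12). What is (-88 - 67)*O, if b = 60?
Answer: 915120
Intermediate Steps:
O = -5904 (O = (-63 - 60)*(60 - 12) = -123*48 = -5904)
(-88 - 67)*O = (-88 - 67)*(-5904) = -155*(-5904) = 915120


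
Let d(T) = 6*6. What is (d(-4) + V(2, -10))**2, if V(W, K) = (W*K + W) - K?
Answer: 784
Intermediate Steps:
d(T) = 36
V(W, K) = W - K + K*W (V(W, K) = (K*W + W) - K = (W + K*W) - K = W - K + K*W)
(d(-4) + V(2, -10))**2 = (36 + (2 - 1*(-10) - 10*2))**2 = (36 + (2 + 10 - 20))**2 = (36 - 8)**2 = 28**2 = 784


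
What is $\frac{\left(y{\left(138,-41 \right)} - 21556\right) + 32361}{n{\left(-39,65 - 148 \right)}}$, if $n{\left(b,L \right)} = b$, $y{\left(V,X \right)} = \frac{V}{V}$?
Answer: $- \frac{3602}{13} \approx -277.08$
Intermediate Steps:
$y{\left(V,X \right)} = 1$
$\frac{\left(y{\left(138,-41 \right)} - 21556\right) + 32361}{n{\left(-39,65 - 148 \right)}} = \frac{\left(1 - 21556\right) + 32361}{-39} = \left(-21555 + 32361\right) \left(- \frac{1}{39}\right) = 10806 \left(- \frac{1}{39}\right) = - \frac{3602}{13}$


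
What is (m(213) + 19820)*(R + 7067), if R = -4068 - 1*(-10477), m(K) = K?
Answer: 269964708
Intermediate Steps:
R = 6409 (R = -4068 + 10477 = 6409)
(m(213) + 19820)*(R + 7067) = (213 + 19820)*(6409 + 7067) = 20033*13476 = 269964708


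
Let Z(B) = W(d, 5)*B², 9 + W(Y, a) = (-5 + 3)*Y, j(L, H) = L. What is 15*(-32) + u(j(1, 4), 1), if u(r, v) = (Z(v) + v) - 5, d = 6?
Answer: -505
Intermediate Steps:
W(Y, a) = -9 - 2*Y (W(Y, a) = -9 + (-5 + 3)*Y = -9 - 2*Y)
Z(B) = -21*B² (Z(B) = (-9 - 2*6)*B² = (-9 - 12)*B² = -21*B²)
u(r, v) = -5 + v - 21*v² (u(r, v) = (-21*v² + v) - 5 = (v - 21*v²) - 5 = -5 + v - 21*v²)
15*(-32) + u(j(1, 4), 1) = 15*(-32) + (-5 + 1 - 21*1²) = -480 + (-5 + 1 - 21*1) = -480 + (-5 + 1 - 21) = -480 - 25 = -505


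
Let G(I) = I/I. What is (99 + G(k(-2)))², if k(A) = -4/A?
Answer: 10000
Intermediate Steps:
G(I) = 1
(99 + G(k(-2)))² = (99 + 1)² = 100² = 10000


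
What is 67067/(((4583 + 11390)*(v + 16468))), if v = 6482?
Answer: 67067/366580350 ≈ 0.00018295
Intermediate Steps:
67067/(((4583 + 11390)*(v + 16468))) = 67067/(((4583 + 11390)*(6482 + 16468))) = 67067/((15973*22950)) = 67067/366580350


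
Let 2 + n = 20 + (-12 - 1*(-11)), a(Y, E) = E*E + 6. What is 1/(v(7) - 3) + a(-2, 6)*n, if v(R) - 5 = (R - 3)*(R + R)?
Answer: 41413/58 ≈ 714.02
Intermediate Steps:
v(R) = 5 + 2*R*(-3 + R) (v(R) = 5 + (R - 3)*(R + R) = 5 + (-3 + R)*(2*R) = 5 + 2*R*(-3 + R))
a(Y, E) = 6 + E² (a(Y, E) = E² + 6 = 6 + E²)
n = 17 (n = -2 + (20 + (-12 - 1*(-11))) = -2 + (20 + (-12 + 11)) = -2 + (20 - 1) = -2 + 19 = 17)
1/(v(7) - 3) + a(-2, 6)*n = 1/((5 - 6*7 + 2*7²) - 3) + (6 + 6²)*17 = 1/((5 - 42 + 2*49) - 3) + (6 + 36)*17 = 1/((5 - 42 + 98) - 3) + 42*17 = 1/(61 - 3) + 714 = 1/58 + 714 = 41413/58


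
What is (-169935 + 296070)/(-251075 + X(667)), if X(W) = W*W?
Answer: 126135/193814 ≈ 0.65080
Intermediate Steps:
X(W) = W²
(-169935 + 296070)/(-251075 + X(667)) = (-169935 + 296070)/(-251075 + 667²) = 126135/(-251075 + 444889) = 126135/193814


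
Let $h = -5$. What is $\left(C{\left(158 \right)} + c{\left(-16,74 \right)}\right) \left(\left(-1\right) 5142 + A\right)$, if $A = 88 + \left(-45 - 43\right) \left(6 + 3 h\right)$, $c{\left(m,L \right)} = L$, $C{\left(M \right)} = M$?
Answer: $-988784$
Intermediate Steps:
$A = 880$ ($A = 88 + \left(-45 - 43\right) \left(6 + 3 \left(-5\right)\right) = 88 - 88 \left(6 - 15\right) = 88 - -792 = 88 + 792 = 880$)
$\left(C{\left(158 \right)} + c{\left(-16,74 \right)}\right) \left(\left(-1\right) 5142 + A\right) = \left(158 + 74\right) \left(\left(-1\right) 5142 + 880\right) = 232 \left(-5142 + 880\right) = 232 \left(-4262\right) = -988784$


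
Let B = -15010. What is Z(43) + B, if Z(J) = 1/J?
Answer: -645429/43 ≈ -15010.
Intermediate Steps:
Z(43) + B = 1/43 - 15010 = -645429/43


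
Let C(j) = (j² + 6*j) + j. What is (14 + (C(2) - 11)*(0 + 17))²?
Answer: 17689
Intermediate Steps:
C(j) = j² + 7*j
(14 + (C(2) - 11)*(0 + 17))² = (14 + (2*(7 + 2) - 11)*(0 + 17))² = (14 + (2*9 - 11)*17)² = (14 + (18 - 11)*17)² = (14 + 7*17)² = (14 + 119)² = 133² = 17689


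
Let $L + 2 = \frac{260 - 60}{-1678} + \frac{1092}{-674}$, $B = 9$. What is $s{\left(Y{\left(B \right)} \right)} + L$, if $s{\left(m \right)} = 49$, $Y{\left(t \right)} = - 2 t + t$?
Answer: $\frac{12797127}{282743} \approx 45.261$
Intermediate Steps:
$L = - \frac{1057280}{282743}$ ($L = -2 + \left(\frac{260 - 60}{-1678} + \frac{1092}{-674}\right) = -2 + \left(200 \left(- \frac{1}{1678}\right) + 1092 \left(- \frac{1}{674}\right)\right) = -2 - \frac{491794}{282743} = - \frac{1057280}{282743} \approx -3.7394$)
$Y{\left(t \right)} = - t$
$s{\left(Y{\left(B \right)} \right)} + L = 49 - \frac{1057280}{282743} = \frac{12797127}{282743}$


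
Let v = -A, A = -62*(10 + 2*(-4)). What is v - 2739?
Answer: -2615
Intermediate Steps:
A = -124 (A = -62*(10 - 8) = -62*2 = -124)
v = 124 (v = -1*(-124) = 124)
v - 2739 = 124 - 2739 = -2615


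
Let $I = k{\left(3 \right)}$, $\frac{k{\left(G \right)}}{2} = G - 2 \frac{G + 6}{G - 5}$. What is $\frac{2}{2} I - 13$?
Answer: $11$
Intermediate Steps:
$k{\left(G \right)} = 2 G - \frac{4 \left(6 + G\right)}{-5 + G}$ ($k{\left(G \right)} = 2 \left(G - 2 \frac{G + 6}{G - 5}\right) = 2 \left(G - 2 \frac{6 + G}{-5 + G}\right) = 2 \left(G - \frac{2 \left(6 + G\right)}{-5 + G}\right) = 2 G - \frac{4 \left(6 + G\right)}{-5 + G}$)
$I = 24$ ($I = \frac{2 \left(-12 + 3^{2} - 21\right)}{-5 + 3} = \frac{2 \left(-12 + 9 - 21\right)}{-2} = 2 \left(- \frac{1}{2}\right) \left(-24\right) = 24$)
$\frac{2}{2} I - 13 = \frac{2}{2} \cdot 24 - 13 = 2 \cdot \frac{1}{2} \cdot 24 - 13 = 1 \cdot 24 - 13 = 24 - 13 = 11$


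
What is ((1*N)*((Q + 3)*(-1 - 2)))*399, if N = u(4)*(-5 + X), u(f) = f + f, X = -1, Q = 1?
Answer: 229824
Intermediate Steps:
u(f) = 2*f
N = -48 (N = (2*4)*(-5 - 1) = 8*(-6) = -48)
((1*N)*((Q + 3)*(-1 - 2)))*399 = ((1*(-48))*((1 + 3)*(-1 - 2)))*399 = -192*(-3)*399 = -48*(-12)*399 = 576*399 = 229824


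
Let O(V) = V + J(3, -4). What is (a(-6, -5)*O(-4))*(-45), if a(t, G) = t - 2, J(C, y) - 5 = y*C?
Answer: -3960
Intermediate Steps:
J(C, y) = 5 + C*y (J(C, y) = 5 + y*C = 5 + C*y)
a(t, G) = -2 + t
O(V) = -7 + V (O(V) = V + (5 + 3*(-4)) = V + (5 - 12) = V - 7 = -7 + V)
(a(-6, -5)*O(-4))*(-45) = ((-2 - 6)*(-7 - 4))*(-45) = -8*(-11)*(-45) = 88*(-45) = -3960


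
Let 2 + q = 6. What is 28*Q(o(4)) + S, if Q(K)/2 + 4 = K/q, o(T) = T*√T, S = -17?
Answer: -129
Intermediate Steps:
q = 4 (q = -2 + 6 = 4)
o(T) = T^(3/2)
Q(K) = -8 + K/2 (Q(K) = -8 + 2*(K/4) = -8 + K/2)
28*Q(o(4)) + S = 28*(-8 + 4^(3/2)/2) - 17 = 28*(-8 + (½)*8) - 17 = 28*(-8 + 4) - 17 = 28*(-4) - 17 = -112 - 17 = -129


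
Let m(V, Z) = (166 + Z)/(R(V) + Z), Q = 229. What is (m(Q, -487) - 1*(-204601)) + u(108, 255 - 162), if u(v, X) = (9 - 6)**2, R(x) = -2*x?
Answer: 64452257/315 ≈ 2.0461e+5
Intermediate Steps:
m(V, Z) = (166 + Z)/(Z - 2*V) (m(V, Z) = (166 + Z)/(-2*V + Z) = (166 + Z)/(Z - 2*V))
u(v, X) = 9 (u(v, X) = 3**2 = 9)
(m(Q, -487) - 1*(-204601)) + u(108, 255 - 162) = ((-166 - 1*(-487))/(-1*(-487) + 2*229) - 1*(-204601)) + 9 = ((-166 + 487)/(487 + 458) + 204601) + 9 = (321/945 + 204601) + 9 = ((1/945)*321 + 204601) + 9 = (107/315 + 204601) + 9 = 64449422/315 + 9 = 64452257/315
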